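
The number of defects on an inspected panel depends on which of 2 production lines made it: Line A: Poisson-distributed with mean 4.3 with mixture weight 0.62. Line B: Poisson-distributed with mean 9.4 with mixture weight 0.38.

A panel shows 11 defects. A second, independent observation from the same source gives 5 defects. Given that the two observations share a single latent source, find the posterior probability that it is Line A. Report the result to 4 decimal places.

Posterior ∝ prior × likelihood, so P(k | x) ∝ P(Z=k) f_k(x); normalise over all components.
Since both observations come from the same component, the likelihood for component k is f_k(x₁)·f_k(x₂).
  L_A = [e^(−4.3)·4.3^11/11! = 0.00315886] × [0.166224] = 0.00052508
  L_B = [e^(−9.4)·9.4^11/11! = 0.104926] × [0.0505929] = 0.00530851
Weight by the priors:
  P(Z=A)·L_A = 0.62 × 0.00052508 = 0.00032555
  P(Z=B)·L_B = 0.38 × 0.00530851 = 0.00201723
Normaliser: 0.00032555 + 0.00201723 = 0.00234278
Responsibility of Line A: 0.00032555 / 0.00234278 ≈ 0.1390

0.1390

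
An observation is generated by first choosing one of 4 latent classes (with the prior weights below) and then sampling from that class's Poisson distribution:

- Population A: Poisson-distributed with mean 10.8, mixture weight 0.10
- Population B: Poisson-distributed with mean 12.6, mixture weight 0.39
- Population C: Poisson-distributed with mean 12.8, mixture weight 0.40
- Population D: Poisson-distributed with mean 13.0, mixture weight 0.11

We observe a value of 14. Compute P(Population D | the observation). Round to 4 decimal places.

0.1163

By Bayes' theorem, P(k | x) = P(Z=k) f_k(x) / Σ_j P(Z=j) f_j(x).
Component likelihoods at x = 14:
  f_A = 0.0687296
  f_B = 0.0983261
  f_C = 0.10036
  f_D = 0.102087
Prior × likelihood for each component:
  P(Z=A)·f_A = 0.10 × 0.0687296 = 0.00687296
  P(Z=B)·f_B = 0.39 × 0.0983261 = 0.0383472
  P(Z=C)·f_C = 0.40 × 0.10036 = 0.0401441
  P(Z=D)·f_D = 0.11 × 0.102087 = 0.0112296
Marginal: 0.00687296 + 0.0383472 + 0.0401441 + 0.0112296 = 0.0965938
Responsibility of Population D: 0.0112296 / 0.0965938 ≈ 0.1163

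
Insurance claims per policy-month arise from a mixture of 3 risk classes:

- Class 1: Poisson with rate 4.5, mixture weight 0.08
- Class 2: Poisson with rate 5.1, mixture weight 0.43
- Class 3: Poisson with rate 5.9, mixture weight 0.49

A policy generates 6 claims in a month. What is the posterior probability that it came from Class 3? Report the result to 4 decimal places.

Apply Bayes' rule: the posterior for each component is proportional to its prior times its likelihood at x.
Poisson probabilities:
  f_1 = e^(−4.5)·4.5^6/6! = 0.12812
  f_2 = e^(−5.1)·5.1^6/6! = 0.149
  f_3 = e^(−5.9)·5.9^6/6! = 0.160488
Unnormalised posteriors:
  w_1·f_1 = 0.08 × 0.12812 = 0.0102496
  w_2·f_2 = 0.43 × 0.149 = 0.0640701
  w_3·f_3 = 0.49 × 0.160488 = 0.078639
Evidence: 0.0102496 + 0.0640701 + 0.078639 = 0.152959
P(Class 3 | 6 claims) = 0.078639 / 0.152959 ≈ 0.5141

0.5141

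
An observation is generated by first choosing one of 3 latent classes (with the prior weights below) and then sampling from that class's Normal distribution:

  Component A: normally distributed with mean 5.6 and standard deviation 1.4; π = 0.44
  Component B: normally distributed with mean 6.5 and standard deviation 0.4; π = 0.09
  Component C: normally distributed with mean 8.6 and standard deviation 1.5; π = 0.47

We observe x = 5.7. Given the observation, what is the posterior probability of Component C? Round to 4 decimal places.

0.1232

P(component k | x) = P(Z=k)·f_k(x) / marginal(x), where marginal(x) = Σ_j P(Z=j)·f_j(x).
Component likelihoods at x = 5.7:
  f_A = (1/(1.4·√(2π)))·exp(−(5.7−5.6)²/(2·1.4²)) = 0.284959·exp(-0.00255) = 0.284233
  f_B = (1/(0.4·√(2π)))·exp(−(5.7−6.5)²/(2·0.4²)) = 0.997356·exp(-2.00000) = 0.134977
  f_C = (1/(1.5·√(2π)))·exp(−(5.7−8.6)²/(2·1.5²)) = 0.265962·exp(-1.86889) = 0.0410365
Unnormalised posteriors:
  P(Z=A)·f_A = 0.44 × 0.284233 = 0.125062
  P(Z=B)·f_B = 0.09 × 0.134977 = 0.012148
  P(Z=C)·f_C = 0.47 × 0.0410365 = 0.0192872
Sum: 0.125062 + 0.012148 + 0.0192872 = 0.156498
Responsibility of Component C: 0.0192872 / 0.156498 ≈ 0.1232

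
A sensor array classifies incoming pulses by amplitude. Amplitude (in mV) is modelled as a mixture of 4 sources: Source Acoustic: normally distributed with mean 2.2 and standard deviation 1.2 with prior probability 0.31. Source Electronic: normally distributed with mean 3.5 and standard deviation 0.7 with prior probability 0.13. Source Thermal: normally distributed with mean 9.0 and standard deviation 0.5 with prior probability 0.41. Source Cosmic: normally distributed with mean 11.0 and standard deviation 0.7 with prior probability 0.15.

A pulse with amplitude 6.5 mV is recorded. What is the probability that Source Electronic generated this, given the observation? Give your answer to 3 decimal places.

0.043

The responsibility of component k is w_k f_k(x) divided by Σ_j w_j f_j(x).
Component likelihoods at x = 6.5 mV:
  f_Acoustic = (1/(1.2·√(2π)))·exp(−(6.5−2.2)²/(2·1.2²)) = 0.332452·exp(-6.42014) = 0.000541375
  f_Electronic = (1/(0.7·√(2π)))·exp(−(6.5−3.5)²/(2·0.7²)) = 0.569918·exp(-9.18367) = 5.8532e-05
  f_Thermal = (1/(0.5·√(2π)))·exp(−(6.5−9.0)²/(2·0.5²)) = 0.797885·exp(-12.50000) = 2.97344e-06
  f_Cosmic = (1/(0.7·√(2π)))·exp(−(6.5−11.0)²/(2·0.7²)) = 0.569918·exp(-20.66327) = 6.0516e-10
Unnormalised posteriors:
  w_Acoustic·f_Acoustic = 0.31 × 0.000541375 = 0.000167826
  w_Electronic·f_Electronic = 0.13 × 5.8532e-05 = 7.60916e-06
  w_Thermal·f_Thermal = 0.41 × 2.97344e-06 = 1.21911e-06
  w_Cosmic·f_Cosmic = 0.15 × 6.0516e-10 = 9.07739e-11
Sum: 0.000167826 + 7.60916e-06 + 1.21911e-06 + 9.07739e-11 = 0.000176655
P(Source Electronic | data) ≈ 0.043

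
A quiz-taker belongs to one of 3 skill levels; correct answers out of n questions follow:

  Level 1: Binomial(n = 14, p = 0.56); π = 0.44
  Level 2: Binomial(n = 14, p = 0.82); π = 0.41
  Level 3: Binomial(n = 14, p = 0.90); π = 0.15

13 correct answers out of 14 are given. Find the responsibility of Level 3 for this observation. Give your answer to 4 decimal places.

0.4010

The responsibility of component k is π_k f_k(x) divided by Σ_j π_j f_j(x).
Binomial probabilities:
  p_1 = C(14,13)·0.56^13·0.44^1 = 14·0.000532653·0.44 = 0.00328114
  p_2 = C(14,13)·0.82^13·0.18^1 = 14·0.0757844·0.18 = 0.190977
  p_3 = C(14,13)·0.90^13·0.10^1 = 14·0.254187·0.1 = 0.355861
Weight by the priors:
  π_1·p_1 = 0.44 × 0.00328114 = 0.0014437
  π_2·p_2 = 0.41 × 0.190977 = 0.0783005
  π_3·p_3 = 0.15 × 0.355861 = 0.0533792
Marginal: 0.0014437 + 0.0783005 + 0.0533792 = 0.133123
So the posterior for Level 3 is 0.0533792 / 0.133123 ≈ 0.4010.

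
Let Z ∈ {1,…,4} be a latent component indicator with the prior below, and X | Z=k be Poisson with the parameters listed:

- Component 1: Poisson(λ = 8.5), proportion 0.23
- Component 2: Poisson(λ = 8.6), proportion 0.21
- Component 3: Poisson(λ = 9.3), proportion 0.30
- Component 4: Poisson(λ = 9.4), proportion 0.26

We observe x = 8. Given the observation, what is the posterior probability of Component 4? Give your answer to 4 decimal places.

By Bayes' theorem, P(k | x) = P(Z=k) f_k(x) / Σ_j P(Z=j) f_j(x).
Evaluate each component's likelihood at the observed value:
  f_1 = 0.137508
  f_2 = 0.136626
  f_3 = 0.126883
  f_4 = 0.125065
Weight by the priors:
  P(Z=1)·f_1 = 0.23 × 0.137508 = 0.0316268
  P(Z=2)·f_2 = 0.21 × 0.136626 = 0.0286915
  P(Z=3)·f_3 = 0.30 × 0.126883 = 0.038065
  P(Z=4)·f_4 = 0.26 × 0.125065 = 0.0325168
Marginal: 0.0316268 + 0.0286915 + 0.038065 + 0.0325168 = 0.1309
So the posterior for Component 4 is 0.0325168 / 0.1309 ≈ 0.2484.

0.2484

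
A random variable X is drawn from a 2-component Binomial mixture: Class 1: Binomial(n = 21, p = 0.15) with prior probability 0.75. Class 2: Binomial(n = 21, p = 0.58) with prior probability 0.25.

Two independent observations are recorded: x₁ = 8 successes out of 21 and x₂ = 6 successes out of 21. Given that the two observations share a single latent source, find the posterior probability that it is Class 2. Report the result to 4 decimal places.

P(component k | x) = π_k·f_k(x) / marginal(x), where marginal(x) = Σ_j π_j·f_j(x).
Since both observations come from the same component, the likelihood for component k is f_k(x₁)·f_k(x₂).
  f_1 = [0.00630549] × [0.0539937] = 0.000340457
  f_2 = [0.0329767] × [0.00461125] = 0.000152064
Prior × likelihood for each component:
  π_1·f_1 = 0.75 × 0.000340457 = 0.000255343
  π_2·f_2 = 0.25 × 0.000152064 = 3.8016e-05
Marginal: 0.000255343 + 3.8016e-05 = 0.000293359
P(Class 2 | data) = 3.8016e-05 / 0.000293359 ≈ 0.1296

0.1296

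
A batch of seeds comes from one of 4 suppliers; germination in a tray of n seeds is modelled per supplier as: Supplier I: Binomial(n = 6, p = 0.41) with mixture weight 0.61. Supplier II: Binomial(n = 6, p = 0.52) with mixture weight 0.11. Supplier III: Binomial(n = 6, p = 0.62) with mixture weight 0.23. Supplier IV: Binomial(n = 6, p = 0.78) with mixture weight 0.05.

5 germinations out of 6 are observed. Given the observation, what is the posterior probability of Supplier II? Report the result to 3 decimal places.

0.116

By Bayes' theorem, P(k | x) = π_k f_k(x) / Σ_j π_j f_j(x).
Binomial probabilities:
  p_I = 0.0410131
  p_II = 0.109499
  p_III = 0.208878
  p_IV = 0.381107
Multiply by the mixture weights:
  π_I·p_I = 0.61 × 0.0410131 = 0.025018
  π_II·p_II = 0.11 × 0.109499 = 0.0120449
  π_III·p_III = 0.23 × 0.208878 = 0.048042
  π_IV·p_IV = 0.05 × 0.381107 = 0.0190554
Sum: 0.025018 + 0.0120449 + 0.048042 + 0.0190554 = 0.10416
Responsibility of Supplier II: 0.0120449 / 0.10416 ≈ 0.116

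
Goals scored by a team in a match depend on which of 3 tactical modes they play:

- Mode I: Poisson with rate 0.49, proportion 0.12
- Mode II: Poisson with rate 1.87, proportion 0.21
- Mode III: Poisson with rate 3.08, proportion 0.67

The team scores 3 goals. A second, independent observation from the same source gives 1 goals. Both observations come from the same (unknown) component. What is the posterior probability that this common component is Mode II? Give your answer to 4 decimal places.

0.3194

By Bayes' theorem, P(k | x) = π_k f_k(x) / Σ_j π_j f_j(x).
Since both observations come from the same component, the likelihood for component k is f_k(x₁)·f_k(x₂).
  L_I = [e^(−0.49)·0.49^3/3! = 0.0120125] × [0.300187] = 0.00360599
  L_II = [e^(−1.87)·1.87^3/3! = 0.167974] × [0.288211] = 0.0484121
  L_III = [e^(−3.08)·3.08^3/3! = 0.223807] × [0.141555] = 0.0316809
Weight by the priors:
  π_I·L_I = 0.12 × 0.00360599 = 0.000432719
  π_II·L_II = 0.21 × 0.0484121 = 0.0101665
  π_III·L_III = 0.67 × 0.0316809 = 0.0212262
Normaliser: 0.000432719 + 0.0101665 + 0.0212262 = 0.0318255
So the posterior for Mode II is 0.0101665 / 0.0318255 ≈ 0.3194.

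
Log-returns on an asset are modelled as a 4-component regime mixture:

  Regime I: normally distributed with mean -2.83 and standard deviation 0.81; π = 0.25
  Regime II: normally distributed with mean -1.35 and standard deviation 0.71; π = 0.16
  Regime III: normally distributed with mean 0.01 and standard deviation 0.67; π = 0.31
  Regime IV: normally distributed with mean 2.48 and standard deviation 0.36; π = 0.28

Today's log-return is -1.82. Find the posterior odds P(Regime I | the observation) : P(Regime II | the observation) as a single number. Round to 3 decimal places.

The posterior odds equal the prior odds times the likelihood ratio: (π_i/π_j)·(f_i(x)/f_j(x)).
Evaluate each component's likelihood at the observed value:
  p_I = 0.226363
  p_II = 0.451332
  p_III = 0.0142845
  p_IV = 1.15948e-31
Odds = (0.25/0.16) × (0.226363/0.451332) = 1.5625 × 0.501545 ≈ 0.784

0.784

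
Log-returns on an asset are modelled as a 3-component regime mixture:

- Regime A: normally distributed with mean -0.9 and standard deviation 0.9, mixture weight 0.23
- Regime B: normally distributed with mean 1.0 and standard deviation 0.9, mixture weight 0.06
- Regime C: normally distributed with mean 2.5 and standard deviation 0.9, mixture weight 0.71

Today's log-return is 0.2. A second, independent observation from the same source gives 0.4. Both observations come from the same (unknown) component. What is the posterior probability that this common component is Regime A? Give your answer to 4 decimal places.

By Bayes' theorem, P(k | x) = π_k f_k(x) / Σ_j π_j f_j(x).
Since both observations come from the same component, the likelihood for component k is f_k(x₁)·f_k(x₂).
  f_A = [0.210033] × [0.156173] = 0.0328016
  f_B = [0.298603] × [0.354942] = 0.105987
  f_C = [0.0169242] × [0.0291354] = 0.000493094
Unnormalised posteriors:
  π_A·f_A = 0.23 × 0.0328016 = 0.00754436
  π_B·f_B = 0.06 × 0.105987 = 0.00635921
  π_C·f_C = 0.71 × 0.000493094 = 0.000350097
Denominator: 0.00754436 + 0.00635921 + 0.000350097 = 0.0142537
Responsibility of Regime A: 0.00754436 / 0.0142537 ≈ 0.5293

0.5293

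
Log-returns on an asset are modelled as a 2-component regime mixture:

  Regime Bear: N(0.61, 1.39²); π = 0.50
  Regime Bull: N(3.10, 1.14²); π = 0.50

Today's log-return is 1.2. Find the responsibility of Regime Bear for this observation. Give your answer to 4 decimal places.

0.7504

P(component k | x) = w_k·f_k(x) / marginal(x), where marginal(x) = Σ_j w_j·f_j(x).
Component likelihoods at x = 1.2:
  f_Bear = (1/(1.39·√(2π)))·exp(−(1.2−0.61)²/(2·1.39²)) = 0.287009·exp(-0.09008) = 0.262284
  f_Bull = (1/(1.14·√(2π)))·exp(−(1.2−3.10)²/(2·1.14²)) = 0.349949·exp(-1.38889) = 0.0872606
Unnormalised posteriors:
  w_Bear·f_Bear = 0.50 × 0.262284 = 0.131142
  w_Bull·f_Bull = 0.50 × 0.0872606 = 0.0436303
Sum: 0.131142 + 0.0436303 = 0.174773
So the posterior for Regime Bear is 0.131142 / 0.174773 ≈ 0.7504.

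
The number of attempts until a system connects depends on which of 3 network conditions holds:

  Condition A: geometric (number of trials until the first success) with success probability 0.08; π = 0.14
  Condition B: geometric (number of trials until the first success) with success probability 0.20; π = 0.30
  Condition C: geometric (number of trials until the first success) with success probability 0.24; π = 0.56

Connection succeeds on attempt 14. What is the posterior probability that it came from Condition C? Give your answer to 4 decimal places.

Posterior ∝ prior × likelihood, so P(k | x) ∝ π_k f_k(x); normalise over all components.
Component likelihoods at x = 14:
  f_A = 0.0270602
  f_B = 0.0109951
  f_C = 0.00677311
Prior × likelihood for each component:
  π_A·f_A = 0.14 × 0.0270602 = 0.00378843
  π_B·f_B = 0.30 × 0.0109951 = 0.00329853
  π_C·f_C = 0.56 × 0.00677311 = 0.00379294
Evidence: 0.00378843 + 0.00329853 + 0.00379294 = 0.0108799
P(Condition C | the observation) = 0.00379294 / 0.0108799 ≈ 0.3486

0.3486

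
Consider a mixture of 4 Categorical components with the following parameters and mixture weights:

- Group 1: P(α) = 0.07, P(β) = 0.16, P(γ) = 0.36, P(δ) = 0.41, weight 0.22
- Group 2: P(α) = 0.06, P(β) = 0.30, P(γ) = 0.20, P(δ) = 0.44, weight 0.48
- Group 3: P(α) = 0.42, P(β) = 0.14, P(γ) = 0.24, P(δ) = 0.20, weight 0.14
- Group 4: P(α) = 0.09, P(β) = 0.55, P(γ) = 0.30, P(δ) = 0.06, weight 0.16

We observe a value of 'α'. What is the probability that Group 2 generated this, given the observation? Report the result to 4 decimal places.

0.2453

The responsibility of component k is w_k f_k(x) divided by Σ_j w_j f_j(x).
Categorical probabilities:
  p_1 = P(α | comp) = 0.07
  p_2 = P(α | comp) = 0.06
  p_3 = P(α | comp) = 0.42
  p_4 = P(α | comp) = 0.09
Prior × likelihood for each component:
  w_1·p_1 = 0.22 × 0.07 = 0.0154
  w_2·p_2 = 0.48 × 0.06 = 0.0288
  w_3·p_3 = 0.14 × 0.42 = 0.0588
  w_4·p_4 = 0.16 × 0.09 = 0.0144
Normaliser: 0.0154 + 0.0288 + 0.0588 + 0.0144 = 0.1174
P(Group 2 | x) = 0.0288 / 0.1174 ≈ 0.2453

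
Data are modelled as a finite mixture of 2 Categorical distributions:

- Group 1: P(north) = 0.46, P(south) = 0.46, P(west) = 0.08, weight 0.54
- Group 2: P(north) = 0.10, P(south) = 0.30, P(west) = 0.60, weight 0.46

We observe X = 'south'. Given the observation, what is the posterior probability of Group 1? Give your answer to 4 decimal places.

0.6429

By Bayes' theorem, P(k | x) = w_k f_k(x) / Σ_j w_j f_j(x).
Evaluate each component's likelihood at the observed value:
  f_1 = 0.46
  f_2 = 0.3
Prior × likelihood for each component:
  w_1·f_1 = 0.54 × 0.46 = 0.2484
  w_2·f_2 = 0.46 × 0.3 = 0.138
Evidence: 0.2484 + 0.138 = 0.3864
So the posterior for Group 1 is 0.2484 / 0.3864 ≈ 0.6429.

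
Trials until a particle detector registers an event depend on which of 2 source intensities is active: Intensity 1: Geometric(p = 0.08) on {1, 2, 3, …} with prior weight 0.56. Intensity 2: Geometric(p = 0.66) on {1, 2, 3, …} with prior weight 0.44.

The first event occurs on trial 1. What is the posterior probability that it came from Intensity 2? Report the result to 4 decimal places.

0.8663

By Bayes' theorem, P(k | x) = P(Z=k) f_k(x) / Σ_j P(Z=j) f_j(x).
Evaluate each component's likelihood at the observed value:
  f_1 = 0.08·(1−0.08)^0 = 0.08·1 = 0.08
  f_2 = 0.66·(1−0.66)^0 = 0.66·1 = 0.66
Weight by the priors:
  P(Z=1)·f_1 = 0.56 × 0.08 = 0.0448
  P(Z=2)·f_2 = 0.44 × 0.66 = 0.2904
Evidence: 0.0448 + 0.2904 = 0.3352
So the posterior for Intensity 2 is 0.2904 / 0.3352 ≈ 0.8663.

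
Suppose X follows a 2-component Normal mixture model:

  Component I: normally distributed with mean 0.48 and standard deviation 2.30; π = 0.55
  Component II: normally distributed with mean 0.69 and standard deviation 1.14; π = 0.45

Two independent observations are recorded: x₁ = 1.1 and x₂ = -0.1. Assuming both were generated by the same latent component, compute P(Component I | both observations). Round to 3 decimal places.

P(component k | x) = P(Z=k)·f_k(x) / marginal(x), where marginal(x) = Σ_j P(Z=j)·f_j(x).
Since both observations come from the same component, the likelihood for component k is f_k(x₁)·f_k(x₂).
  f_I = [(1/(2.30·√(2π)))·exp(−(1.1−0.48)²/(2·2.30²)) = 0.173453·exp(-0.03633) = 0.167264] × [0.168025] = 0.0281045
  f_II = [(1/(1.14·√(2π)))·exp(−(1.1−0.69)²/(2·1.14²)) = 0.349949·exp(-0.06467) = 0.328033] × [0.275249] = 0.0902908
Prior × likelihood for each component:
  P(Z=I)·f_I = 0.55 × 0.0281045 = 0.0154575
  P(Z=II)·f_II = 0.45 × 0.0902908 = 0.0406309
Marginal: 0.0154575 + 0.0406309 = 0.0560884
So the posterior for Component I is 0.0154575 / 0.0560884 ≈ 0.276.

0.276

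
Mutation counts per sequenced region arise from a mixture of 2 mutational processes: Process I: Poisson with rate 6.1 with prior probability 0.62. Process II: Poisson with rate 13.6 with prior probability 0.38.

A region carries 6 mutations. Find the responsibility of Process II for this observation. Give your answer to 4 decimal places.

0.0400

Apply Bayes' rule: the posterior for each component is proportional to its prior times its likelihood at x.
Evaluate each component's likelihood at the observed value:
  L_I = e^(−6.1)·6.1^6/6! = 0.160491
  L_II = e^(−13.6)·13.6^6/6! = 0.0109017
Weight by the priors:
  π_I·L_I = 0.62 × 0.160491 = 0.0995043
  π_II·L_II = 0.38 × 0.0109017 = 0.00414266
Sum: 0.0995043 + 0.00414266 = 0.103647
So the posterior for Process II is 0.00414266 / 0.103647 ≈ 0.0400.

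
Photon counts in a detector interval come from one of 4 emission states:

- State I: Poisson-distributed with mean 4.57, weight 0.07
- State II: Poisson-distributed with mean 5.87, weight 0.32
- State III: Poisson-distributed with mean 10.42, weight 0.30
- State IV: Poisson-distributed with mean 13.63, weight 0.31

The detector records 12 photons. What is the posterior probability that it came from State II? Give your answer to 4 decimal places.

Posterior ∝ prior × likelihood, so P(k | x) ∝ π_k f_k(x); normalise over all components.
Poisson probabilities:
  L_I = 0.00179445
  L_II = 0.00986306
  L_III = 0.10203
  L_IV = 0.103319
Prior × likelihood for each component:
  π_I·L_I = 0.07 × 0.00179445 = 0.000125612
  π_II·L_II = 0.32 × 0.00986306 = 0.00315618
  π_III·L_III = 0.30 × 0.10203 = 0.0306089
  π_IV·L_IV = 0.31 × 0.103319 = 0.0320288
Sum: 0.000125612 + 0.00315618 + 0.0306089 + 0.0320288 = 0.0659196
Responsibility of State II: 0.00315618 / 0.0659196 ≈ 0.0479

0.0479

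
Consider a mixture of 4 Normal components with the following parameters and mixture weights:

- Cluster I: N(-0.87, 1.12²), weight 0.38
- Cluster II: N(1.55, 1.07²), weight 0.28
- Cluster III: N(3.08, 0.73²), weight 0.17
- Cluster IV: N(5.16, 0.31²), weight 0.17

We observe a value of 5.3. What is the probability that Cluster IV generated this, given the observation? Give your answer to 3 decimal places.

0.994

Apply Bayes' rule: the posterior for each component is proportional to its prior times its likelihood at x.
Component likelihoods at x = 5.3:
  L_I = (1/(1.12·√(2π)))·exp(−(5.3−-0.87)²/(2·1.12²)) = 0.356198·exp(-15.17415) = 9.15469e-08
  L_II = (1/(1.07·√(2π)))·exp(−(5.3−1.55)²/(2·1.07²)) = 0.372843·exp(-6.14137) = 0.000802352
  L_III = (1/(0.73·√(2π)))·exp(−(5.3−3.08)²/(2·0.73²)) = 0.546496·exp(-4.62413) = 0.00536231
  L_IV = (1/(0.31·√(2π)))·exp(−(5.3−5.16)²/(2·0.31²)) = 1.286911·exp(-0.10198) = 1.16214
Multiply by the mixture weights:
  P(Z=I)·L_I = 0.38 × 9.15469e-08 = 3.47878e-08
  P(Z=II)·L_II = 0.28 × 0.000802352 = 0.000224659
  P(Z=III)·L_III = 0.17 × 0.00536231 = 0.000911593
  P(Z=IV)·L_IV = 0.17 × 1.16214 = 0.197565
Sum: 3.47878e-08 + 0.000224659 + 0.000911593 + 0.197565 = 0.198701
P(Cluster IV | data) ≈ 0.994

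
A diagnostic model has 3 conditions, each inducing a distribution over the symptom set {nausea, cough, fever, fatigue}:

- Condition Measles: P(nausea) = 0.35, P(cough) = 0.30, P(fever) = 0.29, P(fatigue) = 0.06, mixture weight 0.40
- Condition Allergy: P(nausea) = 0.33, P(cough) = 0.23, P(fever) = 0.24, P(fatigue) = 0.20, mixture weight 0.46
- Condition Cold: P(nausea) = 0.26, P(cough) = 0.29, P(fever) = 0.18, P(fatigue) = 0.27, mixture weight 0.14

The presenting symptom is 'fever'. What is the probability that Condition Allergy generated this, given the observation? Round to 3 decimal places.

0.439

Apply Bayes' rule: the posterior for each component is proportional to its prior times its likelihood at x.
Categorical probabilities:
  L_Measles = P(fever | comp) = 0.29
  L_Allergy = P(fever | comp) = 0.24
  L_Cold = P(fever | comp) = 0.18
Prior × likelihood for each component:
  π_Measles·L_Measles = 0.40 × 0.29 = 0.116
  π_Allergy·L_Allergy = 0.46 × 0.24 = 0.1104
  π_Cold·L_Cold = 0.14 × 0.18 = 0.0252
Evidence: 0.116 + 0.1104 + 0.0252 = 0.2516
P(Condition Allergy | the observation) = 0.1104 / 0.2516 ≈ 0.439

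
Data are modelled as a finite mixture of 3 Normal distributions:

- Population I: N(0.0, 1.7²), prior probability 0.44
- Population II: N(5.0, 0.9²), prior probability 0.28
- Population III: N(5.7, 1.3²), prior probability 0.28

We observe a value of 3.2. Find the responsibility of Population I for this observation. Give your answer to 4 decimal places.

The responsibility of component k is π_k f_k(x) divided by Σ_j π_j f_j(x).
Evaluate each component's likelihood at the observed value:
  L_I = 0.0399074
  L_II = 0.05999
  L_III = 0.0482956
Prior × likelihood for each component:
  π_I·L_I = 0.44 × 0.0399074 = 0.0175593
  π_II·L_II = 0.28 × 0.05999 = 0.0167972
  π_III·L_III = 0.28 × 0.0482956 = 0.0135228
Denominator: 0.0175593 + 0.0167972 + 0.0135228 = 0.0478792
P(Population I | the observation) = 0.0175593 / 0.0478792 ≈ 0.3667

0.3667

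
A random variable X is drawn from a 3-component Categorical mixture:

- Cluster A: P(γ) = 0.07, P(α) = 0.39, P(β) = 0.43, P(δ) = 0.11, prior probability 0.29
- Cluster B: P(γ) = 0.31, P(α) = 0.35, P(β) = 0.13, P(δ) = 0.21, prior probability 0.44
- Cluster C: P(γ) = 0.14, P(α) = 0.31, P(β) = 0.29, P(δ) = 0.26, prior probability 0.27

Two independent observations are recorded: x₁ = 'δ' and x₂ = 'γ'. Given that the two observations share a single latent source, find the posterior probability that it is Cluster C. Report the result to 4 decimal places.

0.2414

P(component k | x) = P(Z=k)·f_k(x) / marginal(x), where marginal(x) = Σ_j P(Z=j)·f_j(x).
Since both observations come from the same component, the likelihood for component k is f_k(x₁)·f_k(x₂).
  L_A = [0.11] × [0.07] = 0.0077
  L_B = [0.21] × [0.31] = 0.0651
  L_C = [0.26] × [0.14] = 0.0364
Weight by the priors:
  P(Z=A)·L_A = 0.29 × 0.0077 = 0.002233
  P(Z=B)·L_B = 0.44 × 0.0651 = 0.028644
  P(Z=C)·L_C = 0.27 × 0.0364 = 0.009828
Sum: 0.002233 + 0.028644 + 0.009828 = 0.040705
P(Cluster C | x₁,x₂) ≈ 0.2414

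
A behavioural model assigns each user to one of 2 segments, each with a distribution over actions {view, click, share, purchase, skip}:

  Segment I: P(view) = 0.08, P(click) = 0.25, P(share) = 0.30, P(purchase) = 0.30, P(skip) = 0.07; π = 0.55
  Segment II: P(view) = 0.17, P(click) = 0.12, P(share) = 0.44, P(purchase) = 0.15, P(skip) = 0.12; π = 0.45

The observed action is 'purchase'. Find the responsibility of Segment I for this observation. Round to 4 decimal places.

0.7097

Apply Bayes' rule: the posterior for each component is proportional to its prior times its likelihood at x.
Categorical probabilities:
  L_I = 0.3
  L_II = 0.15
Prior × likelihood for each component:
  w_I·L_I = 0.55 × 0.3 = 0.165
  w_II·L_II = 0.45 × 0.15 = 0.0675
Evidence: 0.165 + 0.0675 = 0.2325
Responsibility of Segment I: 0.165 / 0.2325 ≈ 0.7097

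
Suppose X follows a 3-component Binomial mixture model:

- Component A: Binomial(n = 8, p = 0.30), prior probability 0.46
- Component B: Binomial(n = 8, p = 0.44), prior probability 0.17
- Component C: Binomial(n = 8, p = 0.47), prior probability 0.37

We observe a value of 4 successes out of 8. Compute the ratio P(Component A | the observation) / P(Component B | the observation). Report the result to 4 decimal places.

The posterior odds equal the prior odds times the likelihood ratio: (π_i/π_j)·(f_i(x)/f_j(x)).
Evaluate each component's likelihood at the observed value:
  p_A = 0.136137
  p_B = 0.258024
  p_C = 0.269521
Odds = (0.46/0.17) × (0.136137/0.258024) = 2.70588 × 0.527612 ≈ 1.4277

1.4277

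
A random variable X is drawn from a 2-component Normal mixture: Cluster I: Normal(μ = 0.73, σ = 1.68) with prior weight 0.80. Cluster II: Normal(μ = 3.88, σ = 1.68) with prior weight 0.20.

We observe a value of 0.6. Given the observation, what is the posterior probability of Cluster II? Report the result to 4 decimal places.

Apply Bayes' rule: the posterior for each component is proportional to its prior times its likelihood at x.
Component likelihoods at x = 0.6:
  L_I = (1/(1.68·√(2π)))·exp(−(0.6−0.73)²/(2·1.68²)) = 0.237466·exp(-0.00299) = 0.236756
  L_II = (1/(1.68·√(2π)))·exp(−(0.6−3.88)²/(2·1.68²)) = 0.237466·exp(-1.90590) = 0.0353086
Unnormalised posteriors:
  π_I·L_I = 0.80 × 0.236756 = 0.189405
  π_II·L_II = 0.20 × 0.0353086 = 0.00706172
Evidence: 0.189405 + 0.00706172 = 0.196466
So the posterior for Cluster II is 0.00706172 / 0.196466 ≈ 0.0359.

0.0359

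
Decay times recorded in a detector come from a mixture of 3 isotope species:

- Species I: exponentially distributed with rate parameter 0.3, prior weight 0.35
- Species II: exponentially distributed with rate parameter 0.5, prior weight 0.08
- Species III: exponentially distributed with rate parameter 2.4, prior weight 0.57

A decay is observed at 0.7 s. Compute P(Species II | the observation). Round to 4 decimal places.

Apply Bayes' rule: the posterior for each component is proportional to its prior times its likelihood at x.
Evaluate each component's likelihood at the observed value:
  f_I = 0.243175
  f_II = 0.352344
  f_III = 0.447298
Multiply by the mixture weights:
  P(Z=I)·f_I = 0.35 × 0.243175 = 0.0851113
  P(Z=II)·f_II = 0.08 × 0.352344 = 0.0281875
  P(Z=III)·f_III = 0.57 × 0.447298 = 0.25496
Marginal: 0.0851113 + 0.0281875 + 0.25496 = 0.368258
So the posterior for Species II is 0.0281875 / 0.368258 ≈ 0.0765.

0.0765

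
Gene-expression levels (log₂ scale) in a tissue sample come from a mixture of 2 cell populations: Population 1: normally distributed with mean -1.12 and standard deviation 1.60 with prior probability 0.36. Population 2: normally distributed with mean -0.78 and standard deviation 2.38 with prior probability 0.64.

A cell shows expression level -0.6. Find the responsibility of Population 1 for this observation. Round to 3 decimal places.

0.443

By Bayes' theorem, P(k | x) = P(Z=k) f_k(x) / Σ_j P(Z=j) f_j(x).
Evaluate each component's likelihood at the observed value:
  p_1 = (1/(1.60·√(2π)))·exp(−(-0.6−-1.12)²/(2·1.60²)) = 0.249339·exp(-0.05281) = 0.236512
  p_2 = (1/(2.38·√(2π)))·exp(−(-0.6−-0.78)²/(2·2.38²)) = 0.167623·exp(-0.00286) = 0.167144
Unnormalised posteriors:
  P(Z=1)·p_1 = 0.36 × 0.236512 = 0.0851445
  P(Z=2)·p_2 = 0.64 × 0.167144 = 0.106972
Marginal: 0.0851445 + 0.106972 = 0.192117
P(Population 1 | x) ≈ 0.443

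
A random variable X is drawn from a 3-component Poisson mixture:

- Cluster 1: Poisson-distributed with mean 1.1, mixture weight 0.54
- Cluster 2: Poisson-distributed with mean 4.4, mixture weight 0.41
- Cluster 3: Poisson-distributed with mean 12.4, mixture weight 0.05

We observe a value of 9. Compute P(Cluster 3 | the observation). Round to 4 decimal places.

The responsibility of component k is w_k f_k(x) divided by Σ_j w_j f_j(x).
Evaluate each component's likelihood at the observed value:
  L_1 = 2.16295e-06
  L_2 = 0.020913
  L_3 = 0.0786648
Prior × likelihood for each component:
  w_1·L_1 = 0.54 × 2.16295e-06 = 1.16799e-06
  w_2·L_2 = 0.41 × 0.020913 = 0.00857431
  w_3·L_3 = 0.05 × 0.0786648 = 0.00393324
Denominator: 1.16799e-06 + 0.00857431 + 0.00393324 = 0.0125087
So the posterior for Cluster 3 is 0.00393324 / 0.0125087 ≈ 0.3144.

0.3144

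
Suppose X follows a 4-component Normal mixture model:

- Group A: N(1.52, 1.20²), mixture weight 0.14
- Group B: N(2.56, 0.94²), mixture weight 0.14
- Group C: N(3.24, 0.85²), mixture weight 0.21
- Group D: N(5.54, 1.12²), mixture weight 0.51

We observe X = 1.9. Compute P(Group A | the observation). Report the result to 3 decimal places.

By Bayes' theorem, P(k | x) = P(Z=k) f_k(x) / Σ_j P(Z=j) f_j(x).
Component likelihoods at x = 1.9:
  f_A = (1/(1.20·√(2π)))·exp(−(1.9−1.52)²/(2·1.20²)) = 0.332452·exp(-0.05014) = 0.316194
  f_B = (1/(0.94·√(2π)))·exp(−(1.9−2.56)²/(2·0.94²)) = 0.424407·exp(-0.24649) = 0.33169
  f_C = (1/(0.85·√(2π)))·exp(−(1.9−3.24)²/(2·0.85²)) = 0.469344·exp(-1.24263) = 0.135464
  f_D = (1/(1.12·√(2π)))·exp(−(1.9−5.54)²/(2·1.12²)) = 0.356198·exp(-5.28125) = 0.00181165
Unnormalised posteriors:
  P(Z=A)·f_A = 0.14 × 0.316194 = 0.0442672
  P(Z=B)·f_B = 0.14 × 0.33169 = 0.0464366
  P(Z=C)·f_C = 0.21 × 0.135464 = 0.0284474
  P(Z=D)·f_D = 0.51 × 0.00181165 = 0.000923942
Marginal: 0.0442672 + 0.0464366 + 0.0284474 + 0.000923942 = 0.120075
Responsibility of Group A: 0.0442672 / 0.120075 ≈ 0.369

0.369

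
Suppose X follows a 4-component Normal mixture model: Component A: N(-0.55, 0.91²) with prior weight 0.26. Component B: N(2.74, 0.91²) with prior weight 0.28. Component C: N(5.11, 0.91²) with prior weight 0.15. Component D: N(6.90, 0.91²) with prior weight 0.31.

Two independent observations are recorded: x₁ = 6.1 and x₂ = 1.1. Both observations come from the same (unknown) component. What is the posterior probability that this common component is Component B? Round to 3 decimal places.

Apply Bayes' rule: the posterior for each component is proportional to its prior times its likelihood at x.
Since both observations come from the same component, the likelihood for component k is f_k(x₁)·f_k(x₂).
  f_A = [(1/(0.91·√(2π)))·exp(−(6.1−-0.55)²/(2·0.91²)) = 0.438398·exp(-26.70118) = 1.11094e-12] × [0.084716] = 9.41147e-14
  f_B = [(1/(0.91·√(2π)))·exp(−(6.1−2.74)²/(2·0.91²)) = 0.438398·exp(-6.81657) = 0.000480254] × [0.0864157] = 4.15014e-05
  f_C = [(1/(0.91·√(2π)))·exp(−(6.1−5.11)²/(2·0.91²)) = 0.438398·exp(-0.59178) = 0.242585] × [2.6625e-05] = 6.45881e-06
  f_D = [(1/(0.91·√(2π)))·exp(−(6.1−6.90)²/(2·0.91²)) = 0.438398·exp(-0.38643) = 0.297883] × [6.61716e-10] = 1.97114e-10
Unnormalised posteriors:
  w_A·f_A = 0.26 × 9.41147e-14 = 2.44698e-14
  w_B·f_B = 0.28 × 4.15014e-05 = 1.16204e-05
  w_C·f_C = 0.15 × 6.45881e-06 = 9.68822e-07
  w_D·f_D = 0.31 × 1.97114e-10 = 6.11053e-11
Marginal: 2.44698e-14 + 1.16204e-05 + 9.68822e-07 + 6.11053e-11 = 1.25893e-05
Responsibility of Component B: 1.16204e-05 / 1.25893e-05 ≈ 0.923

0.923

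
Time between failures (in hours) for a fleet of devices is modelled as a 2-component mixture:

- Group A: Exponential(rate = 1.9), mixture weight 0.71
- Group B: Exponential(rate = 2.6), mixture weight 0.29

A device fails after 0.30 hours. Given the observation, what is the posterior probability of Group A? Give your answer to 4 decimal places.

0.6882

P(component k | x) = π_k·f_k(x) / marginal(x), where marginal(x) = Σ_j π_j·f_j(x).
Exponential densities:
  L_A = 1.9·e^(−1.9·0.30) = 1.9·e^(−0.5700) = 1.0745
  L_B = 2.6·e^(−2.6·0.30) = 2.6·e^(−0.7800) = 1.19186
Prior × likelihood for each component:
  π_A·L_A = 0.71 × 1.0745 = 0.762894
  π_B·L_B = 0.29 × 1.19186 = 0.345638
Evidence: 0.762894 + 0.345638 = 1.10853
So the posterior for Group A is 0.762894 / 1.10853 ≈ 0.6882.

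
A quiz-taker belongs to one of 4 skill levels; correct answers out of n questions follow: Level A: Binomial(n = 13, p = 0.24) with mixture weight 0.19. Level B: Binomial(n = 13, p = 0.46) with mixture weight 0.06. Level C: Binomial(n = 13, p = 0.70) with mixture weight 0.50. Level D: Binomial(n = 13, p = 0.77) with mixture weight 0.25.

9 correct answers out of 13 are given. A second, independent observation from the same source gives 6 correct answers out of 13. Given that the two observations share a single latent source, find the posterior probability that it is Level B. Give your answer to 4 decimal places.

0.1131

Posterior ∝ prior × likelihood, so P(k | x) ∝ P(Z=k) f_k(x); normalise over all components.
Since both observations come from the same component, the likelihood for component k is f_k(x₁)·f_k(x₂).
  f_A = [C(13,9)·0.24^9·0.76^4 = 715·2.64181e-06·0.333622 = 0.000630176] × [0.0480264] = 3.02651e-05
  f_B = [C(13,9)·0.46^9·0.54^4 = 715·0.00092219·0.0850306 = 0.0560663] × [0.217681] = 0.0122046
  f_C = [C(13,9)·0.70^9·0.30^4 = 715·0.0403536·0.0081 = 0.233708] × [0.0441524] = 0.0103188
  f_D = [C(13,9)·0.77^9·0.23^4 = 715·0.0951517·0.00279841 = 0.190386] × [0.0121775] = 0.00231841
Weight by the priors:
  P(Z=A)·f_A = 0.19 × 3.02651e-05 = 5.75036e-06
  P(Z=B)·f_B = 0.06 × 0.0122046 = 0.000732274
  P(Z=C)·f_C = 0.50 × 0.0103188 = 0.00515938
  P(Z=D)·f_D = 0.25 × 0.00231841 = 0.000579603
Marginal: 5.75036e-06 + 0.000732274 + 0.00515938 + 0.000579603 = 0.00647701
P(Level B | x₁,x₂) = 0.000732274 / 0.00647701 ≈ 0.1131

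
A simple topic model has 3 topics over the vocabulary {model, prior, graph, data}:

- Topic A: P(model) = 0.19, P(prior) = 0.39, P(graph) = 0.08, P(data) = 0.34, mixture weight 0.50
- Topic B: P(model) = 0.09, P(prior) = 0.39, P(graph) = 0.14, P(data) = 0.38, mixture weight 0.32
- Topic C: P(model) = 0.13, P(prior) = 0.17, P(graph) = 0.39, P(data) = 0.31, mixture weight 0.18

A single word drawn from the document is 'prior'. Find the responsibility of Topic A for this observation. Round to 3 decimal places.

P(component k | x) = π_k·f_k(x) / marginal(x), where marginal(x) = Σ_j π_j·f_j(x).
Evaluate each component's likelihood at the observed value:
  p_A = P(prior | comp) = 0.39
  p_B = P(prior | comp) = 0.39
  p_C = P(prior | comp) = 0.17
Prior × likelihood for each component:
  π_A·p_A = 0.50 × 0.39 = 0.195
  π_B·p_B = 0.32 × 0.39 = 0.1248
  π_C·p_C = 0.18 × 0.17 = 0.0306
Evidence: 0.195 + 0.1248 + 0.0306 = 0.3504
P(Topic A | 'prior') ≈ 0.557

0.557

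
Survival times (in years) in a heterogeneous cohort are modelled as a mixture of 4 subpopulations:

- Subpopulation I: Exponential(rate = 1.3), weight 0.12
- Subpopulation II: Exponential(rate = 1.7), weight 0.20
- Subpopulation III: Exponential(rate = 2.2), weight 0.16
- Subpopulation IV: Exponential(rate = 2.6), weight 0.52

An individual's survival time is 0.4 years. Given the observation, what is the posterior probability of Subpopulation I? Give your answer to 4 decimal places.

0.1043

Apply Bayes' rule: the posterior for each component is proportional to its prior times its likelihood at x.
Evaluate each component's likelihood at the observed value:
  p_I = 0.772877
  p_II = 0.861249
  p_III = 0.912522
  p_IV = 0.918982
Weight by the priors:
  P(Z=I)·p_I = 0.12 × 0.772877 = 0.0927452
  P(Z=II)·p_II = 0.20 × 0.861249 = 0.17225
  P(Z=III)·p_III = 0.16 × 0.912522 = 0.146004
  P(Z=IV)·p_IV = 0.52 × 0.918982 = 0.477871
Marginal: 0.0927452 + 0.17225 + 0.146004 + 0.477871 = 0.888869
So the posterior for Subpopulation I is 0.0927452 / 0.888869 ≈ 0.1043.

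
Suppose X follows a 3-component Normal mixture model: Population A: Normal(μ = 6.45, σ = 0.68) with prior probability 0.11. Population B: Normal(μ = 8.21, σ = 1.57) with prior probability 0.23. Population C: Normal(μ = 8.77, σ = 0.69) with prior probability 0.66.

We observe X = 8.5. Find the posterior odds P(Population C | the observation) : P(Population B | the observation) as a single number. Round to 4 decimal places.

6.1521

Only the two components matter; the odds are (P(Z=i) f_i(x)) / (P(Z=j) f_j(x)).
Evaluate each component's likelihood at the observed value:
  L_A = (1/(0.68·√(2π)))·exp(−(8.5−6.45)²/(2·0.68²)) = 0.586680·exp(-4.54423) = 0.00623547
  L_B = (1/(1.57·√(2π)))·exp(−(8.5−8.21)²/(2·1.57²)) = 0.254103·exp(-0.01706) = 0.249805
  L_C = (1/(0.69·√(2π)))·exp(−(8.5−8.77)²/(2·0.69²)) = 0.578177·exp(-0.07656) = 0.535564
0.353472 / 0.0574552 ≈ 6.1521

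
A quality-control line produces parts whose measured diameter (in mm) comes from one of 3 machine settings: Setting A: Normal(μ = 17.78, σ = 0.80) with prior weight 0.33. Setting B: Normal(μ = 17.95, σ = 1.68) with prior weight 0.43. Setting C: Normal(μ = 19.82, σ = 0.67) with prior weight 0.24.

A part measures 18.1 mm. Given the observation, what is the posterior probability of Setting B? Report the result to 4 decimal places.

By Bayes' theorem, P(k | x) = π_k f_k(x) / Σ_j π_j f_j(x).
Component likelihoods at x = 18.1 mm:
  f_A = 0.460338
  f_B = 0.236521
  f_C = 0.022068
Weight by the priors:
  π_A·f_A = 0.33 × 0.460338 = 0.151911
  π_B·f_B = 0.43 × 0.236521 = 0.101704
  π_C·f_C = 0.24 × 0.022068 = 0.00529632
Evidence: 0.151911 + 0.101704 + 0.00529632 = 0.258912
So the posterior for Setting B is 0.101704 / 0.258912 ≈ 0.3928.

0.3928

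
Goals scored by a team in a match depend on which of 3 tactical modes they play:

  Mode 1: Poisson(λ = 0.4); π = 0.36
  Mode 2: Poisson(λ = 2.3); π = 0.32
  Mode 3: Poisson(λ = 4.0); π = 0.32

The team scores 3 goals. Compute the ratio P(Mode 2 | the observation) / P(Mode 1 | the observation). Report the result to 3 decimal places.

Since P(k|x) ∝ w_k f_k(x), the posterior odds are w_i f_i(x) / (w_j f_j(x)).
Poisson probabilities:
  L_1 = e^(−0.4)·0.4^3/3! = 0.00715008
  L_2 = e^(−2.3)·2.3^3/3! = 0.203308
  L_3 = e^(−4.0)·4.0^3/3! = 0.195367
0.0650586 / 0.00257403 ≈ 25.275

25.275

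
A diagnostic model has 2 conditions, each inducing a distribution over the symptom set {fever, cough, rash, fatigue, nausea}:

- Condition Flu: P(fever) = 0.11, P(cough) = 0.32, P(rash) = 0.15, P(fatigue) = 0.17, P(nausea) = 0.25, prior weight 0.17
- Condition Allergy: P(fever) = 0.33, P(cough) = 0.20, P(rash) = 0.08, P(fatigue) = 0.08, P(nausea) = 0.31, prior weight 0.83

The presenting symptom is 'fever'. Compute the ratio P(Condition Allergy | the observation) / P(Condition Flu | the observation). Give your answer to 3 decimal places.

The posterior odds equal the prior odds times the likelihood ratio: (π_i/π_j)·(f_i(x)/f_j(x)).
Evaluate each component's likelihood at the observed value:
  p_Flu = P(fever | comp) = 0.11
  p_Allergy = P(fever | comp) = 0.33
Posterior odds = (π_Allergy·p_Allergy) / (π_Flu·p_Flu) = (0.83·0.33) / (0.17·0.11) = 0.2739 / 0.0187 ≈ 14.647

14.647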